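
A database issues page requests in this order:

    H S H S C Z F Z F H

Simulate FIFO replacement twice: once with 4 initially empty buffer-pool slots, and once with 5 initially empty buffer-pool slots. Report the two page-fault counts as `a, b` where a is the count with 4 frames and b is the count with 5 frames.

6, 5

4 frames: F F . . F F F . . F → 6 faults.
5 frames: F F . . F F F . . . → 5 faults.
5 < 6: adding a frame reduced faults, as is typical.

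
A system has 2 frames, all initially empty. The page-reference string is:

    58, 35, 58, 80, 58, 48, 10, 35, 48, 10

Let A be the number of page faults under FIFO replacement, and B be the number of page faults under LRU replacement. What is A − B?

1

Under FIFO: F F . F F F F F F F → 9 faults.
Under LRU: F F . F . F F F F F → 8 faults.
A − B = 9 − 8 = 1.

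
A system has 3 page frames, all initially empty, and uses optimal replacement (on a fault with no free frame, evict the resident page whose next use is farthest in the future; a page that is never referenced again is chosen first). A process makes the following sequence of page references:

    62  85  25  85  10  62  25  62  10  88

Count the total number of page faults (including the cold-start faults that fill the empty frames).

62: fault, frames [62]
85: fault, frames [62, 85]
25: fault, frames [62, 85, 25]
85: hit
10: fault, evict 85, frames [62, 25, 10]
62: hit
25: hit
62: hit
10: hit
88: fault, evict 10, frames [62, 25, 88]
Page faults: 5.

5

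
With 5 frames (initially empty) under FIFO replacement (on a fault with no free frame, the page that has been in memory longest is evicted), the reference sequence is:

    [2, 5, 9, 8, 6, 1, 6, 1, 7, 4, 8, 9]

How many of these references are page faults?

2 → miss, frames [2]
5 → miss, frames [2, 5]
9 → miss, frames [2, 5, 9]
8 → miss, frames [2, 5, 9, 8]
6 → miss, frames [2, 5, 9, 8, 6]
1 → miss, evict 2, frames [5, 9, 8, 6, 1]
6 → hit
1 → hit
7 → miss, evict 5, frames [9, 8, 6, 1, 7]
4 → miss, evict 9, frames [8, 6, 1, 7, 4]
8 → hit
9 → miss, evict 8, frames [6, 1, 7, 4, 9]
Page faults: 9.

9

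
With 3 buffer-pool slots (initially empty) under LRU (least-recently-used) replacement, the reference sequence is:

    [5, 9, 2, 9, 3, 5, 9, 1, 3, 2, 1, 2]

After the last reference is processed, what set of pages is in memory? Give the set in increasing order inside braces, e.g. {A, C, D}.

{1, 2, 3}

5 → miss, frames [5]
9 → miss, frames [5, 9]
2 → miss, frames [5, 9, 2]
9 → hit
3 → miss, evict 5, frames [2, 9, 3]
5 → miss, evict 2, frames [9, 3, 5]
9 → hit
1 → miss, evict 3, frames [5, 9, 1]
3 → miss, evict 5, frames [9, 1, 3]
2 → miss, evict 9, frames [1, 3, 2]
1 → hit
2 → hit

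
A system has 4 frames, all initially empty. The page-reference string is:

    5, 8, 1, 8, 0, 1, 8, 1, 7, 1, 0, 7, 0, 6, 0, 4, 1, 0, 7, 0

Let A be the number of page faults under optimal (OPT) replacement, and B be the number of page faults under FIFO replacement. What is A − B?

Under OPT: F F F . F . . . F . . . . F . F . . . . → 7 faults.
Under FIFO: F F F . F . . . F . . . . F . F F F F . → 10 faults.
A − B = 7 − 10 = -3.

-3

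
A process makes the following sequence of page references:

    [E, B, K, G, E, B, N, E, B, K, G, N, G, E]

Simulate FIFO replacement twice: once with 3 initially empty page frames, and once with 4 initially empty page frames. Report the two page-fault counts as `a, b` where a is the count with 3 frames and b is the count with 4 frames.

10, 11

3 frames: F F F F F F F . . F F . . F → 10 faults.
4 frames: F F F F . . F F F F F F . F → 11 faults.
11 > 10: adding a frame increased faults — Belady's anomaly.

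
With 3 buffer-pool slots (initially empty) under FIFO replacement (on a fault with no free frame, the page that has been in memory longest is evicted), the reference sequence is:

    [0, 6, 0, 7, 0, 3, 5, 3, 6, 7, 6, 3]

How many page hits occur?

4

0 -> fault, frames [0]
6 -> fault, frames [0, 6]
0 -> hit
7 -> fault, frames [0, 6, 7]
0 -> hit
3 -> fault, evict 0, frames [6, 7, 3]
5 -> fault, evict 6, frames [7, 3, 5]
3 -> hit
6 -> fault, evict 7, frames [3, 5, 6]
7 -> fault, evict 3, frames [5, 6, 7]
6 -> hit
3 -> fault, evict 5, frames [6, 7, 3]
Hits: 4.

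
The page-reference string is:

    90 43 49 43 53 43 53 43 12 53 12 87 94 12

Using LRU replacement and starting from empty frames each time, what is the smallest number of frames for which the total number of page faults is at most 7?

f=1: 14 faults
f=2: 9 faults
f=3: 7 faults
f=4: 7 faults
f=5: 7 faults
f=6: 7 faults
f=7: 7 faults
Smallest f with faults ≤ 7 is 3.

3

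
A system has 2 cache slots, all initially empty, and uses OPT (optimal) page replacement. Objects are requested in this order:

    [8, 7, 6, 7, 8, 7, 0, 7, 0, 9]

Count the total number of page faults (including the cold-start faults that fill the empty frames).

8 → miss, frames {8}
7 → miss, frames {8,7}
6 → miss, evict 8, frames {7,6}
7 → hit
8 → miss, evict 6, frames {7,8}
7 → hit
0 → miss, evict 8, frames {7,0}
7 → hit
0 → hit
9 → miss, evict 0, frames {7,9}
Page faults: 6.

6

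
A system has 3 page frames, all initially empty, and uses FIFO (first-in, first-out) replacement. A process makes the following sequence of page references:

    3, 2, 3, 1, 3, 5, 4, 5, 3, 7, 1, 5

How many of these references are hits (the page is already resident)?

3 -> fault, frames {3}
2 -> fault, frames {3,2}
3 -> hit
1 -> fault, frames {3,2,1}
3 -> hit
5 -> fault, evict 3, frames {2,1,5}
4 -> fault, evict 2, frames {1,5,4}
5 -> hit
3 -> fault, evict 1, frames {5,4,3}
7 -> fault, evict 5, frames {4,3,7}
1 -> fault, evict 4, frames {3,7,1}
5 -> fault, evict 3, frames {7,1,5}
Hits: 3.

3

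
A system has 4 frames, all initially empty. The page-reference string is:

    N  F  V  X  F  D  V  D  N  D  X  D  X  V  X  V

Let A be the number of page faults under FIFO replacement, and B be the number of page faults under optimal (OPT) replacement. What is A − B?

1

Under FIFO: F F F F . F . . F . . . . . . . → 6 faults.
Under OPT: F F F F . F . . . . . . . . . . → 5 faults.
A − B = 6 − 5 = 1.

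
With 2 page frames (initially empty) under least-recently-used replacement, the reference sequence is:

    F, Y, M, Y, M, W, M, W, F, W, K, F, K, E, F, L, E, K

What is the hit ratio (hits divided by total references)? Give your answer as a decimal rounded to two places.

0.33

F -> miss, frames {F}
Y -> miss, frames {F,Y}
M -> miss, evict F, frames {Y,M}
Y -> hit
M -> hit
W -> miss, evict Y, frames {M,W}
M -> hit
W -> hit
F -> miss, evict M, frames {W,F}
W -> hit
K -> miss, evict F, frames {W,K}
F -> miss, evict W, frames {K,F}
K -> hit
E -> miss, evict F, frames {K,E}
F -> miss, evict K, frames {E,F}
L -> miss, evict E, frames {F,L}
E -> miss, evict F, frames {L,E}
K -> miss, evict L, frames {E,K}
Hits: 6 of 18 references → 6/18 = 0.3333.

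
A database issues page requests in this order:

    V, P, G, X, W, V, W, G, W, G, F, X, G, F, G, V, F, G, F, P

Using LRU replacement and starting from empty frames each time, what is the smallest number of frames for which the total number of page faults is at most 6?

6

f=1: 20 faults
f=2: 15 faults
f=3: 11 faults
f=4: 10 faults
f=5: 7 faults
f=6: 6 faults
Smallest f with faults ≤ 6 is 6.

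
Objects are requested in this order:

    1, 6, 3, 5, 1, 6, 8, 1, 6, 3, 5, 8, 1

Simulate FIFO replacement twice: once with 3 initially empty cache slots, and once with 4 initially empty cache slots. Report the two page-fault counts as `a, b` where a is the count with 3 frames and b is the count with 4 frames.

3 frames: F F F F F F F . . F F . F → 10 faults.
4 frames: F F F F . . F F F F F F F → 11 faults.
11 > 10: adding a frame increased faults — Belady's anomaly.

10, 11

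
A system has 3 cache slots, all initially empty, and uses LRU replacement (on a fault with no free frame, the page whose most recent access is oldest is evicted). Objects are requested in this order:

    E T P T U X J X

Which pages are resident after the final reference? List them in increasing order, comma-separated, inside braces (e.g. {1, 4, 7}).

E: fault, frames {E}
T: fault, frames {E,T}
P: fault, frames {E,T,P}
T: hit
U: fault, evict E, frames {P,T,U}
X: fault, evict P, frames {T,U,X}
J: fault, evict T, frames {U,X,J}
X: hit

{J, U, X}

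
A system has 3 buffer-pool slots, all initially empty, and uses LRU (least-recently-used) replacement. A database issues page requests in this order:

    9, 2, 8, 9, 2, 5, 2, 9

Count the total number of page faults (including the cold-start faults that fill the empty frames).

9: miss, frames (9)
2: miss, frames (9 2)
8: miss, frames (9 2 8)
9: hit
2: hit
5: miss, evict 8, frames (9 2 5)
2: hit
9: hit
Page faults: 4.

4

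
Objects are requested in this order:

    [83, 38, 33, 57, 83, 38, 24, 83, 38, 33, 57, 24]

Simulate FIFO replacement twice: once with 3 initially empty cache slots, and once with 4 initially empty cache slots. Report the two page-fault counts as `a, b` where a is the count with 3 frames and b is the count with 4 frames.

3 frames: F F F F F F F . . F F . → 9 faults.
4 frames: F F F F . . F F F F F F → 10 faults.
10 > 9: adding a frame increased faults — Belady's anomaly.

9, 10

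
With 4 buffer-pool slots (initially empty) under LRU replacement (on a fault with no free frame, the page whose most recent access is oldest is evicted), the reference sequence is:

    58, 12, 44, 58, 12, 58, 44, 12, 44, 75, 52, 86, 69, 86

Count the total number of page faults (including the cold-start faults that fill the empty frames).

58 → miss, frames [58]
12 → miss, frames [58, 12]
44 → miss, frames [58, 12, 44]
58 → hit
12 → hit
58 → hit
44 → hit
12 → hit
44 → hit
75 → miss, frames [58, 12, 44, 75]
52 → miss, evict 58, frames [12, 44, 75, 52]
86 → miss, evict 12, frames [44, 75, 52, 86]
69 → miss, evict 44, frames [75, 52, 86, 69]
86 → hit
Page faults: 7.

7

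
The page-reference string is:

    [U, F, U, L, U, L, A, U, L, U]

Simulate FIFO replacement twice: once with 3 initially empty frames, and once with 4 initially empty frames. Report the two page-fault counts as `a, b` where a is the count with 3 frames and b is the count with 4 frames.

5, 4

3 frames: F F . F . . F F . . → 5 faults.
4 frames: F F . F . . F . . . → 4 faults.
4 < 5: adding a frame reduced faults, as is typical.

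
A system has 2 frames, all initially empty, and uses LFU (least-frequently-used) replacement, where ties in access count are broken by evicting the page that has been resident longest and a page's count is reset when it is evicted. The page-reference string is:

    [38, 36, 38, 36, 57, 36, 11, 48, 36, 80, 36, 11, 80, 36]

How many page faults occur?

38 -> miss, frames [38]
36 -> miss, frames [38, 36]
38 -> hit
36 -> hit
57 -> miss, evict 38, frames [36, 57]
36 -> hit
11 -> miss, evict 57, frames [36, 11]
48 -> miss, evict 11, frames [36, 48]
36 -> hit
80 -> miss, evict 48, frames [36, 80]
36 -> hit
11 -> miss, evict 80, frames [36, 11]
80 -> miss, evict 11, frames [36, 80]
36 -> hit
Page faults: 8.

8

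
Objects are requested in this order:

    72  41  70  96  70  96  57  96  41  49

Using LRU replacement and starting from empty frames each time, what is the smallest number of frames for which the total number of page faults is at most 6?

4

f=1: 10 faults
f=2: 7 faults
f=3: 7 faults
f=4: 6 faults
f=5: 6 faults
f=6: 6 faults
Smallest f with faults ≤ 6 is 4.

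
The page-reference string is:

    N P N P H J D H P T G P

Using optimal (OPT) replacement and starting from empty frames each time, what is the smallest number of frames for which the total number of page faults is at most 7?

3

f=1: 12 faults
f=2: 8 faults
f=3: 7 faults
f=4: 7 faults
f=5: 7 faults
f=6: 7 faults
f=7: 7 faults
Smallest f with faults ≤ 7 is 3.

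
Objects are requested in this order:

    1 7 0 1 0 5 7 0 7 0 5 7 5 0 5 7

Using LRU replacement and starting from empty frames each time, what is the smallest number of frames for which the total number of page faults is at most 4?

4

f=1: 16 faults
f=2: 11 faults
f=3: 5 faults
f=4: 4 faults
Smallest f with faults ≤ 4 is 4.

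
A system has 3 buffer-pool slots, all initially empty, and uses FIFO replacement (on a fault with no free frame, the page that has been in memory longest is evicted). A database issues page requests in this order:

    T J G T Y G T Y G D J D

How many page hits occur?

5

T -> fault, frames [T]
J -> fault, frames [T, J]
G -> fault, frames [T, J, G]
T -> hit
Y -> fault, evict T, frames [J, G, Y]
G -> hit
T -> fault, evict J, frames [G, Y, T]
Y -> hit
G -> hit
D -> fault, evict G, frames [Y, T, D]
J -> fault, evict Y, frames [T, D, J]
D -> hit
Hits: 5.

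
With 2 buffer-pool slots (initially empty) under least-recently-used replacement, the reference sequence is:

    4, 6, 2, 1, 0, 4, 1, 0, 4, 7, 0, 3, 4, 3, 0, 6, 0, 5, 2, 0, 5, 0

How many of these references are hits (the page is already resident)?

4 -> miss, frames [4]
6 -> miss, frames [4, 6]
2 -> miss, evict 4, frames [6, 2]
1 -> miss, evict 6, frames [2, 1]
0 -> miss, evict 2, frames [1, 0]
4 -> miss, evict 1, frames [0, 4]
1 -> miss, evict 0, frames [4, 1]
0 -> miss, evict 4, frames [1, 0]
4 -> miss, evict 1, frames [0, 4]
7 -> miss, evict 0, frames [4, 7]
0 -> miss, evict 4, frames [7, 0]
3 -> miss, evict 7, frames [0, 3]
4 -> miss, evict 0, frames [3, 4]
3 -> hit
0 -> miss, evict 4, frames [3, 0]
6 -> miss, evict 3, frames [0, 6]
0 -> hit
5 -> miss, evict 6, frames [0, 5]
2 -> miss, evict 0, frames [5, 2]
0 -> miss, evict 5, frames [2, 0]
5 -> miss, evict 2, frames [0, 5]
0 -> hit
Hits: 3.

3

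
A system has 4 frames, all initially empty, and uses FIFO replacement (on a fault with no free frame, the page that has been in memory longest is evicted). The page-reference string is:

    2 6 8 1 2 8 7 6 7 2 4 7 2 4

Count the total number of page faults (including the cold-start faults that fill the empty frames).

7

2 → miss, frames (2)
6 → miss, frames (2 6)
8 → miss, frames (2 6 8)
1 → miss, frames (2 6 8 1)
2 → hit
8 → hit
7 → miss, evict 2, frames (6 8 1 7)
6 → hit
7 → hit
2 → miss, evict 6, frames (8 1 7 2)
4 → miss, evict 8, frames (1 7 2 4)
7 → hit
2 → hit
4 → hit
Page faults: 7.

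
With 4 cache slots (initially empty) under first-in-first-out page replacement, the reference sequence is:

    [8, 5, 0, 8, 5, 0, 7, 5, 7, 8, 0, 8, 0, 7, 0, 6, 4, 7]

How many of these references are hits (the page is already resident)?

8: miss, frames (8)
5: miss, frames (8 5)
0: miss, frames (8 5 0)
8: hit
5: hit
0: hit
7: miss, frames (8 5 0 7)
5: hit
7: hit
8: hit
0: hit
8: hit
0: hit
7: hit
0: hit
6: miss, evict 8, frames (5 0 7 6)
4: miss, evict 5, frames (0 7 6 4)
7: hit
Hits: 12.

12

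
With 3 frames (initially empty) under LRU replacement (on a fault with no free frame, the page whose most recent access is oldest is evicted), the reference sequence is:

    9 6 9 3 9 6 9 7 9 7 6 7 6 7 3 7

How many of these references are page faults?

9: fault, frames (9)
6: fault, frames (9 6)
9: hit
3: fault, frames (6 9 3)
9: hit
6: hit
9: hit
7: fault, evict 3, frames (6 9 7)
9: hit
7: hit
6: hit
7: hit
6: hit
7: hit
3: fault, evict 9, frames (6 7 3)
7: hit
Page faults: 5.

5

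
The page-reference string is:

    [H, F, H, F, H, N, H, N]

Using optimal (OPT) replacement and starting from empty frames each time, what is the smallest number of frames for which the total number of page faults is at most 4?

f=1: 8 faults
f=2: 3 faults
f=3: 3 faults
Smallest f with faults ≤ 4 is 2.

2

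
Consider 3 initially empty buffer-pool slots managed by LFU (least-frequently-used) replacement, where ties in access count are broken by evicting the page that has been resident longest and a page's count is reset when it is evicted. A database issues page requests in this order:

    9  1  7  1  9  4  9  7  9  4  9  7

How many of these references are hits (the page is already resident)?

5

9: fault, frames [9]
1: fault, frames [9, 1]
7: fault, frames [9, 1, 7]
1: hit
9: hit
4: fault, evict 7, frames [9, 1, 4]
9: hit
7: fault, evict 4, frames [9, 1, 7]
9: hit
4: fault, evict 7, frames [9, 1, 4]
9: hit
7: fault, evict 4, frames [9, 1, 7]
Hits: 5.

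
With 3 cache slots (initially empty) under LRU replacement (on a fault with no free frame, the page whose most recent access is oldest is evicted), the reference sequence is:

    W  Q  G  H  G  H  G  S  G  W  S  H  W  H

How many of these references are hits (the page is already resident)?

7

W → miss, frames {W}
Q → miss, frames {W,Q}
G → miss, frames {W,Q,G}
H → miss, evict W, frames {Q,G,H}
G → hit
H → hit
G → hit
S → miss, evict Q, frames {H,G,S}
G → hit
W → miss, evict H, frames {S,G,W}
S → hit
H → miss, evict G, frames {W,S,H}
W → hit
H → hit
Hits: 7.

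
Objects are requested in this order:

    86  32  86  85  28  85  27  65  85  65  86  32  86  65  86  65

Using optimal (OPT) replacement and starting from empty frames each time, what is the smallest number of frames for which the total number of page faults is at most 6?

f=1: 16 faults
f=2: 9 faults
f=3: 7 faults
f=4: 6 faults
f=5: 6 faults
f=6: 6 faults
Smallest f with faults ≤ 6 is 4.

4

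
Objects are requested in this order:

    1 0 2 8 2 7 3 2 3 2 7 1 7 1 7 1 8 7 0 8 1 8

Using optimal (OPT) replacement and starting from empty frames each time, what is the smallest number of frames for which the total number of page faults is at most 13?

f=1: 22 faults
f=2: 11 faults
f=3: 9 faults
f=4: 8 faults
f=5: 7 faults
f=6: 6 faults
Smallest f with faults ≤ 13 is 2.

2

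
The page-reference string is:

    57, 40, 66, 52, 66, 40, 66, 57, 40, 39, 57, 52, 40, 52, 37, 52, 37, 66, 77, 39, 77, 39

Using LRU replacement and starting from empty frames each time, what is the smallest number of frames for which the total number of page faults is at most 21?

2

f=1: 22 faults
f=2: 15 faults
f=3: 12 faults
f=4: 10 faults
f=5: 9 faults
f=6: 8 faults
f=7: 7 faults
Smallest f with faults ≤ 21 is 2.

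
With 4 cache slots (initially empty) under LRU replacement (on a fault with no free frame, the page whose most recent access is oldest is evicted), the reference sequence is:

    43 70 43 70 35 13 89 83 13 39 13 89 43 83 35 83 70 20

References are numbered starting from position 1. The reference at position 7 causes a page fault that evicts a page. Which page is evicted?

pos 1: 43 -> fault, frames [43]
pos 2: 70 -> fault, frames [43, 70]
pos 3: 43 -> hit
pos 4: 70 -> hit
pos 5: 35 -> fault, frames [43, 70, 35]
pos 6: 13 -> fault, frames [43, 70, 35, 13]
pos 7: 89 -> fault, evict 43, frames [70, 35, 13, 89]
At position 7, page 43 is evicted.

43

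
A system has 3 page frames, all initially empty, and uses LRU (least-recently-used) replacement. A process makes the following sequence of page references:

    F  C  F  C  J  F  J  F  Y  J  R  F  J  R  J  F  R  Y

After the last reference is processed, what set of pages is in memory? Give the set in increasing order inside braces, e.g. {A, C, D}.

F: miss, frames (F)
C: miss, frames (F C)
F: hit
C: hit
J: miss, frames (F C J)
F: hit
J: hit
F: hit
Y: miss, evict C, frames (J F Y)
J: hit
R: miss, evict F, frames (Y J R)
F: miss, evict Y, frames (J R F)
J: hit
R: hit
J: hit
F: hit
R: hit
Y: miss, evict J, frames (F R Y)

{F, R, Y}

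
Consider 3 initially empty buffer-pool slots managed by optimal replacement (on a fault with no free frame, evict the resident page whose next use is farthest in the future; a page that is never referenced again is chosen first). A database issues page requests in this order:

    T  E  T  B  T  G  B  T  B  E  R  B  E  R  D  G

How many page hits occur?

T: fault, frames {T}
E: fault, frames {T,E}
T: hit
B: fault, frames {T,E,B}
T: hit
G: fault, evict E, frames {T,B,G}
B: hit
T: hit
B: hit
E: fault, evict T, frames {B,G,E}
R: fault, evict G, frames {B,E,R}
B: hit
E: hit
R: hit
D: fault, evict R, frames {B,E,D}
G: fault, evict D, frames {B,E,G}
Hits: 8.

8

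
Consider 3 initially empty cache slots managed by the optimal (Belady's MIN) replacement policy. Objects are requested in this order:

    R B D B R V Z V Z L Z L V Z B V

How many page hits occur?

R: miss, frames {R}
B: miss, frames {R,B}
D: miss, frames {R,B,D}
B: hit
R: hit
V: miss, evict D, frames {R,B,V}
Z: miss, evict R, frames {B,V,Z}
V: hit
Z: hit
L: miss, evict B, frames {V,Z,L}
Z: hit
L: hit
V: hit
Z: hit
B: miss, evict L, frames {V,Z,B}
V: hit
Hits: 9.

9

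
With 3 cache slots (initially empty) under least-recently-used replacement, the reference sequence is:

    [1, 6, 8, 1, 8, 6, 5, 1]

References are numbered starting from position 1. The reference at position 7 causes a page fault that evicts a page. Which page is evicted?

1

pos 1: 1: fault, frames {1}
pos 2: 6: fault, frames {1,6}
pos 3: 8: fault, frames {1,6,8}
pos 4: 1: hit
pos 5: 8: hit
pos 6: 6: hit
pos 7: 5: fault, evict 1, frames {8,6,5}
At position 7, page 1 is evicted.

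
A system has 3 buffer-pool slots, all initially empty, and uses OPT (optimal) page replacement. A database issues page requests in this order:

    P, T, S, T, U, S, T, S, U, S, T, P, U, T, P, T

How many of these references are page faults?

P → miss, frames (P)
T → miss, frames (P T)
S → miss, frames (P T S)
T → hit
U → miss, evict P, frames (T S U)
S → hit
T → hit
S → hit
U → hit
S → hit
T → hit
P → miss, evict S, frames (T U P)
U → hit
T → hit
P → hit
T → hit
Page faults: 5.

5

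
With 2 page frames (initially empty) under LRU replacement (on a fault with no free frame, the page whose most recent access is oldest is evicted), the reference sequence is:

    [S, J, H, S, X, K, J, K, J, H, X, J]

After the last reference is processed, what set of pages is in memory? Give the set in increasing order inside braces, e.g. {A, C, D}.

{J, X}

S -> miss, frames [S]
J -> miss, frames [S, J]
H -> miss, evict S, frames [J, H]
S -> miss, evict J, frames [H, S]
X -> miss, evict H, frames [S, X]
K -> miss, evict S, frames [X, K]
J -> miss, evict X, frames [K, J]
K -> hit
J -> hit
H -> miss, evict K, frames [J, H]
X -> miss, evict J, frames [H, X]
J -> miss, evict H, frames [X, J]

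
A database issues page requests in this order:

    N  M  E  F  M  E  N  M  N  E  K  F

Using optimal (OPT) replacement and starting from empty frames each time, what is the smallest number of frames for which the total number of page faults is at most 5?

f=1: 12 faults
f=2: 9 faults
f=3: 7 faults
f=4: 5 faults
f=5: 5 faults
Smallest f with faults ≤ 5 is 4.

4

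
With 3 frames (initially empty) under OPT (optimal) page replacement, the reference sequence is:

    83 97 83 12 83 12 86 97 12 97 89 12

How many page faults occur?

5

83: fault, frames [83]
97: fault, frames [83, 97]
83: hit
12: fault, frames [83, 97, 12]
83: hit
12: hit
86: fault, evict 83, frames [97, 12, 86]
97: hit
12: hit
97: hit
89: fault, evict 86, frames [97, 12, 89]
12: hit
Page faults: 5.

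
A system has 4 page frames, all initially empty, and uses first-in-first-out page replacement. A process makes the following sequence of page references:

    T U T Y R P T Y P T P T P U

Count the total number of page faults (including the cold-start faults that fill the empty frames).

T -> fault, frames [T]
U -> fault, frames [T, U]
T -> hit
Y -> fault, frames [T, U, Y]
R -> fault, frames [T, U, Y, R]
P -> fault, evict T, frames [U, Y, R, P]
T -> fault, evict U, frames [Y, R, P, T]
Y -> hit
P -> hit
T -> hit
P -> hit
T -> hit
P -> hit
U -> fault, evict Y, frames [R, P, T, U]
Page faults: 7.

7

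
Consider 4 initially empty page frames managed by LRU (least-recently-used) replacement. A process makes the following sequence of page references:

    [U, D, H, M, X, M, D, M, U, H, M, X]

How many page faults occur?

U → miss, frames {U}
D → miss, frames {U,D}
H → miss, frames {U,D,H}
M → miss, frames {U,D,H,M}
X → miss, evict U, frames {D,H,M,X}
M → hit
D → hit
M → hit
U → miss, evict H, frames {X,D,M,U}
H → miss, evict X, frames {D,M,U,H}
M → hit
X → miss, evict D, frames {U,H,M,X}
Page faults: 8.

8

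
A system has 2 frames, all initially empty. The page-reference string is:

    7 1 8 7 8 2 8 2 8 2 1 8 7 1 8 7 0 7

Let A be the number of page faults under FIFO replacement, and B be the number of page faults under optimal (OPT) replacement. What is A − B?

3

Under FIFO: F F F F . F F . . . F . F . F . F F → 11 faults.
Under OPT: F F F . . F . . . . F . F . F . F . → 8 faults.
A − B = 11 − 8 = 3.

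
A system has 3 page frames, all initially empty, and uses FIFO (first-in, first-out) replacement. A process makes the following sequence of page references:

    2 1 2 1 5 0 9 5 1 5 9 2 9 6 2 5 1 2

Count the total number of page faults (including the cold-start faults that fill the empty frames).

2 -> fault, frames {2}
1 -> fault, frames {2,1}
2 -> hit
1 -> hit
5 -> fault, frames {2,1,5}
0 -> fault, evict 2, frames {1,5,0}
9 -> fault, evict 1, frames {5,0,9}
5 -> hit
1 -> fault, evict 5, frames {0,9,1}
5 -> fault, evict 0, frames {9,1,5}
9 -> hit
2 -> fault, evict 9, frames {1,5,2}
9 -> fault, evict 1, frames {5,2,9}
6 -> fault, evict 5, frames {2,9,6}
2 -> hit
5 -> fault, evict 2, frames {9,6,5}
1 -> fault, evict 9, frames {6,5,1}
2 -> fault, evict 6, frames {5,1,2}
Page faults: 13.

13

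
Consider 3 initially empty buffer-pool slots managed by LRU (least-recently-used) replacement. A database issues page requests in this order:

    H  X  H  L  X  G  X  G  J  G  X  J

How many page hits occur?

H: miss, frames (H)
X: miss, frames (H X)
H: hit
L: miss, frames (X H L)
X: hit
G: miss, evict H, frames (L X G)
X: hit
G: hit
J: miss, evict L, frames (X G J)
G: hit
X: hit
J: hit
Hits: 7.

7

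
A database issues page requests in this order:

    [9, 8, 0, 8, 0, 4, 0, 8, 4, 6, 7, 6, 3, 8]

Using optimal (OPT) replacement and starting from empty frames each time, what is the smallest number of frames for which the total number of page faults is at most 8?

3

f=1: 14 faults
f=2: 9 faults
f=3: 7 faults
f=4: 7 faults
f=5: 7 faults
f=6: 7 faults
f=7: 7 faults
Smallest f with faults ≤ 8 is 3.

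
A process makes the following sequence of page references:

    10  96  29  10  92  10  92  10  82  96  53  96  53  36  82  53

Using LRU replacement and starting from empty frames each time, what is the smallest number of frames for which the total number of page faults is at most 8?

f=1: 16 faults
f=2: 11 faults
f=3: 9 faults
f=4: 8 faults
f=5: 7 faults
f=6: 7 faults
f=7: 7 faults
Smallest f with faults ≤ 8 is 4.

4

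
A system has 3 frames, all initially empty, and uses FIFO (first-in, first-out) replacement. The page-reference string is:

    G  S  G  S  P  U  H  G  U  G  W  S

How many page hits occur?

G -> fault, frames (G)
S -> fault, frames (G S)
G -> hit
S -> hit
P -> fault, frames (G S P)
U -> fault, evict G, frames (S P U)
H -> fault, evict S, frames (P U H)
G -> fault, evict P, frames (U H G)
U -> hit
G -> hit
W -> fault, evict U, frames (H G W)
S -> fault, evict H, frames (G W S)
Hits: 4.

4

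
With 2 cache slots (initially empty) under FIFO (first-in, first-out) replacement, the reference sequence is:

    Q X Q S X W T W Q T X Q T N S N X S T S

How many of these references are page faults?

13

Q → fault, frames (Q)
X → fault, frames (Q X)
Q → hit
S → fault, evict Q, frames (X S)
X → hit
W → fault, evict X, frames (S W)
T → fault, evict S, frames (W T)
W → hit
Q → fault, evict W, frames (T Q)
T → hit
X → fault, evict T, frames (Q X)
Q → hit
T → fault, evict Q, frames (X T)
N → fault, evict X, frames (T N)
S → fault, evict T, frames (N S)
N → hit
X → fault, evict N, frames (S X)
S → hit
T → fault, evict S, frames (X T)
S → fault, evict X, frames (T S)
Page faults: 13.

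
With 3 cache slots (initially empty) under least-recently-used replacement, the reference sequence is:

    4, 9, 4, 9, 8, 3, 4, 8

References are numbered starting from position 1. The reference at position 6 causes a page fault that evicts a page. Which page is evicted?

4

pos 1: 4 -> miss, frames {4}
pos 2: 9 -> miss, frames {4,9}
pos 3: 4 -> hit
pos 4: 9 -> hit
pos 5: 8 -> miss, frames {4,9,8}
pos 6: 3 -> miss, evict 4, frames {9,8,3}
At position 6, page 4 is evicted.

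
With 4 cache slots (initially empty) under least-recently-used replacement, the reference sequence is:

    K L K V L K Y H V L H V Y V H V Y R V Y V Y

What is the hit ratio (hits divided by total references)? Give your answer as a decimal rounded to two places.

0.64

K -> miss, frames (K)
L -> miss, frames (K L)
K -> hit
V -> miss, frames (L K V)
L -> hit
K -> hit
Y -> miss, frames (V L K Y)
H -> miss, evict V, frames (L K Y H)
V -> miss, evict L, frames (K Y H V)
L -> miss, evict K, frames (Y H V L)
H -> hit
V -> hit
Y -> hit
V -> hit
H -> hit
V -> hit
Y -> hit
R -> miss, evict L, frames (H V Y R)
V -> hit
Y -> hit
V -> hit
Y -> hit
Hits: 14 of 22 references → 14/22 = 0.6364.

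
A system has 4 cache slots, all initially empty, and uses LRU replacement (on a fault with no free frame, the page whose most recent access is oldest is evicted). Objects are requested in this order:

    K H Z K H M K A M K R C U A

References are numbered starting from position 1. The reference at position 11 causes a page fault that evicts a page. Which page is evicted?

H

pos 1: K: miss, frames (K)
pos 2: H: miss, frames (K H)
pos 3: Z: miss, frames (K H Z)
pos 4: K: hit
pos 5: H: hit
pos 6: M: miss, frames (Z K H M)
pos 7: K: hit
pos 8: A: miss, evict Z, frames (H M K A)
pos 9: M: hit
pos 10: K: hit
pos 11: R: miss, evict H, frames (A M K R)
At position 11, page H is evicted.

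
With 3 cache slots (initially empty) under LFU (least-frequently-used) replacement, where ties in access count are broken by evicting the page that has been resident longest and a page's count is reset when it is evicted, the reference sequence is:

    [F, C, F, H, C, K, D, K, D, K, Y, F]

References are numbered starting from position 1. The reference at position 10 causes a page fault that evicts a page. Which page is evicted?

pos 1: F → fault, frames (F)
pos 2: C → fault, frames (F C)
pos 3: F → hit
pos 4: H → fault, frames (F C H)
pos 5: C → hit
pos 6: K → fault, evict H, frames (F C K)
pos 7: D → fault, evict K, frames (F C D)
pos 8: K → fault, evict D, frames (F C K)
pos 9: D → fault, evict K, frames (F C D)
pos 10: K → fault, evict D, frames (F C K)
At position 10, page D is evicted.

D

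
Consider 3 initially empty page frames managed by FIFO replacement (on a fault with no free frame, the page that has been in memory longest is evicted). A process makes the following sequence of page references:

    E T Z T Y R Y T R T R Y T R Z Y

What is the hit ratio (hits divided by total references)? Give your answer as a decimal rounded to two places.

E: miss, frames (E)
T: miss, frames (E T)
Z: miss, frames (E T Z)
T: hit
Y: miss, evict E, frames (T Z Y)
R: miss, evict T, frames (Z Y R)
Y: hit
T: miss, evict Z, frames (Y R T)
R: hit
T: hit
R: hit
Y: hit
T: hit
R: hit
Z: miss, evict Y, frames (R T Z)
Y: miss, evict R, frames (T Z Y)
Hits: 8 of 16 references → 8/16 = 0.5000.

0.50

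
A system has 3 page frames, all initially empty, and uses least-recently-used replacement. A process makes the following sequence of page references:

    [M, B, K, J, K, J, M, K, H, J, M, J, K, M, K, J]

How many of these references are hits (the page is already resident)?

M → fault, frames {M}
B → fault, frames {M,B}
K → fault, frames {M,B,K}
J → fault, evict M, frames {B,K,J}
K → hit
J → hit
M → fault, evict B, frames {K,J,M}
K → hit
H → fault, evict J, frames {M,K,H}
J → fault, evict M, frames {K,H,J}
M → fault, evict K, frames {H,J,M}
J → hit
K → fault, evict H, frames {M,J,K}
M → hit
K → hit
J → hit
Hits: 7.

7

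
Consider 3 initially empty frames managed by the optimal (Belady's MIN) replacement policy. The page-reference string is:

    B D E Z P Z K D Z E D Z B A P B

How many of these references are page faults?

10

B -> miss, frames (B)
D -> miss, frames (B D)
E -> miss, frames (B D E)
Z -> miss, evict B, frames (D E Z)
P -> miss, evict E, frames (D Z P)
Z -> hit
K -> miss, evict P, frames (D Z K)
D -> hit
Z -> hit
E -> miss, evict K, frames (D Z E)
D -> hit
Z -> hit
B -> miss, evict E, frames (D Z B)
A -> miss, evict Z, frames (D B A)
P -> miss, evict A, frames (D B P)
B -> hit
Page faults: 10.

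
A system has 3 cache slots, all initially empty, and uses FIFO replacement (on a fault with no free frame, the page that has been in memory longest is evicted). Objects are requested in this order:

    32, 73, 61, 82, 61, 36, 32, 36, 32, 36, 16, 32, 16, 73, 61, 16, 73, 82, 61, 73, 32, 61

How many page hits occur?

11

32 → fault, frames [32]
73 → fault, frames [32, 73]
61 → fault, frames [32, 73, 61]
82 → fault, evict 32, frames [73, 61, 82]
61 → hit
36 → fault, evict 73, frames [61, 82, 36]
32 → fault, evict 61, frames [82, 36, 32]
36 → hit
32 → hit
36 → hit
16 → fault, evict 82, frames [36, 32, 16]
32 → hit
16 → hit
73 → fault, evict 36, frames [32, 16, 73]
61 → fault, evict 32, frames [16, 73, 61]
16 → hit
73 → hit
82 → fault, evict 16, frames [73, 61, 82]
61 → hit
73 → hit
32 → fault, evict 73, frames [61, 82, 32]
61 → hit
Hits: 11.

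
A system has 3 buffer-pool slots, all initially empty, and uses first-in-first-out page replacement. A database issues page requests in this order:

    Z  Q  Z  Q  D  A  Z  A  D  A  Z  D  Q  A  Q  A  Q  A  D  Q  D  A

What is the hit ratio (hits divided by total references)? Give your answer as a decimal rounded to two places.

0.64

Z: miss, frames {Z}
Q: miss, frames {Z,Q}
Z: hit
Q: hit
D: miss, frames {Z,Q,D}
A: miss, evict Z, frames {Q,D,A}
Z: miss, evict Q, frames {D,A,Z}
A: hit
D: hit
A: hit
Z: hit
D: hit
Q: miss, evict D, frames {A,Z,Q}
A: hit
Q: hit
A: hit
Q: hit
A: hit
D: miss, evict A, frames {Z,Q,D}
Q: hit
D: hit
A: miss, evict Z, frames {Q,D,A}
Hits: 14 of 22 references → 14/22 = 0.6364.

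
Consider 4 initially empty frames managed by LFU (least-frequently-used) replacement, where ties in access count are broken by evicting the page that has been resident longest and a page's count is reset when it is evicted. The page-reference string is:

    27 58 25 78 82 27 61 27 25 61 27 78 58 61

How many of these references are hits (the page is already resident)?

4

27 → fault, frames {27}
58 → fault, frames {27,58}
25 → fault, frames {27,58,25}
78 → fault, frames {27,58,25,78}
82 → fault, evict 27, frames {58,25,78,82}
27 → fault, evict 58, frames {25,78,82,27}
61 → fault, evict 25, frames {78,82,27,61}
27 → hit
25 → fault, evict 78, frames {82,27,61,25}
61 → hit
27 → hit
78 → fault, evict 82, frames {27,61,25,78}
58 → fault, evict 25, frames {27,61,78,58}
61 → hit
Hits: 4.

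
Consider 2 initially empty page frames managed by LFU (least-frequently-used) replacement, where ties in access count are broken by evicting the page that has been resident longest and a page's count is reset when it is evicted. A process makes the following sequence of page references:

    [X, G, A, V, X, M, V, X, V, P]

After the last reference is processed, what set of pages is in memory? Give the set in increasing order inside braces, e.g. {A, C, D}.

{P, V}

X -> miss, frames {X}
G -> miss, frames {X,G}
A -> miss, evict X, frames {G,A}
V -> miss, evict G, frames {A,V}
X -> miss, evict A, frames {V,X}
M -> miss, evict V, frames {X,M}
V -> miss, evict X, frames {M,V}
X -> miss, evict M, frames {V,X}
V -> hit
P -> miss, evict X, frames {V,P}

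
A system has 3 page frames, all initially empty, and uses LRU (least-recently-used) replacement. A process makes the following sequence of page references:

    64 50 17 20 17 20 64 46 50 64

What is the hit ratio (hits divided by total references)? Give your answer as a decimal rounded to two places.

0.30

64 -> miss, frames [64]
50 -> miss, frames [64, 50]
17 -> miss, frames [64, 50, 17]
20 -> miss, evict 64, frames [50, 17, 20]
17 -> hit
20 -> hit
64 -> miss, evict 50, frames [17, 20, 64]
46 -> miss, evict 17, frames [20, 64, 46]
50 -> miss, evict 20, frames [64, 46, 50]
64 -> hit
Hits: 3 of 10 references → 3/10 = 0.3000.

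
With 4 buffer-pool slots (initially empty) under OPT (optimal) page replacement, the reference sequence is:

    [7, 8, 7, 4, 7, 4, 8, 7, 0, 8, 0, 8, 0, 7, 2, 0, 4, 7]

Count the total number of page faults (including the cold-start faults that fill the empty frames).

7 -> miss, frames (7)
8 -> miss, frames (7 8)
7 -> hit
4 -> miss, frames (7 8 4)
7 -> hit
4 -> hit
8 -> hit
7 -> hit
0 -> miss, frames (7 8 4 0)
8 -> hit
0 -> hit
8 -> hit
0 -> hit
7 -> hit
2 -> miss, evict 8, frames (7 4 0 2)
0 -> hit
4 -> hit
7 -> hit
Page faults: 5.

5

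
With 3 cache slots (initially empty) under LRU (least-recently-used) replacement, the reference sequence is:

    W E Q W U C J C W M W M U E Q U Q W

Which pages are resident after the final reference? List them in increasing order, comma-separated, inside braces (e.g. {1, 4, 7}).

{Q, U, W}

W -> miss, frames {W}
E -> miss, frames {W,E}
Q -> miss, frames {W,E,Q}
W -> hit
U -> miss, evict E, frames {Q,W,U}
C -> miss, evict Q, frames {W,U,C}
J -> miss, evict W, frames {U,C,J}
C -> hit
W -> miss, evict U, frames {J,C,W}
M -> miss, evict J, frames {C,W,M}
W -> hit
M -> hit
U -> miss, evict C, frames {W,M,U}
E -> miss, evict W, frames {M,U,E}
Q -> miss, evict M, frames {U,E,Q}
U -> hit
Q -> hit
W -> miss, evict E, frames {U,Q,W}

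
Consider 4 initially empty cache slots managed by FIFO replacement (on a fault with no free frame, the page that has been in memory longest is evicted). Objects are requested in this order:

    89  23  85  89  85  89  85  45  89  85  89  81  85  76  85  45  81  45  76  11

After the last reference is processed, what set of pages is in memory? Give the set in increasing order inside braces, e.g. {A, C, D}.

89: fault, frames [89]
23: fault, frames [89, 23]
85: fault, frames [89, 23, 85]
89: hit
85: hit
89: hit
85: hit
45: fault, frames [89, 23, 85, 45]
89: hit
85: hit
89: hit
81: fault, evict 89, frames [23, 85, 45, 81]
85: hit
76: fault, evict 23, frames [85, 45, 81, 76]
85: hit
45: hit
81: hit
45: hit
76: hit
11: fault, evict 85, frames [45, 81, 76, 11]

{11, 45, 76, 81}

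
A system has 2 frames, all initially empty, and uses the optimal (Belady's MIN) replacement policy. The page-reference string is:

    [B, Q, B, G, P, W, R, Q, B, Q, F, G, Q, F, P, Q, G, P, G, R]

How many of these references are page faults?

B → miss, frames (B)
Q → miss, frames (B Q)
B → hit
G → miss, evict B, frames (Q G)
P → miss, evict G, frames (Q P)
W → miss, evict P, frames (Q W)
R → miss, evict W, frames (Q R)
Q → hit
B → miss, evict R, frames (Q B)
Q → hit
F → miss, evict B, frames (Q F)
G → miss, evict F, frames (Q G)
Q → hit
F → miss, evict G, frames (Q F)
P → miss, evict F, frames (Q P)
Q → hit
G → miss, evict Q, frames (P G)
P → hit
G → hit
R → miss, evict G, frames (P R)
Page faults: 13.

13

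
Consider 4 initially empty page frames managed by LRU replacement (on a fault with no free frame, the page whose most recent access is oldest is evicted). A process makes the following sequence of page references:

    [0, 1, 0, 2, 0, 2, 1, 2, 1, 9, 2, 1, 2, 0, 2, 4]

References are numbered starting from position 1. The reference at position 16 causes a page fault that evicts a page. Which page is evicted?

pos 1: 0 -> fault, frames (0)
pos 2: 1 -> fault, frames (0 1)
pos 3: 0 -> hit
pos 4: 2 -> fault, frames (1 0 2)
pos 5: 0 -> hit
pos 6: 2 -> hit
pos 7: 1 -> hit
pos 8: 2 -> hit
pos 9: 1 -> hit
pos 10: 9 -> fault, frames (0 2 1 9)
pos 11: 2 -> hit
pos 12: 1 -> hit
pos 13: 2 -> hit
pos 14: 0 -> hit
pos 15: 2 -> hit
pos 16: 4 -> fault, evict 9, frames (1 0 2 4)
At position 16, page 9 is evicted.

9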